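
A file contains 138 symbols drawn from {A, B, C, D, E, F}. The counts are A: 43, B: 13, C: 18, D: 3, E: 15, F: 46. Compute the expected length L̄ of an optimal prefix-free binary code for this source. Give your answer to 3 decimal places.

2.341 bits/symbol

Probabilities are the counts divided by 138.
Repeatedly combine the two least-probable nodes; the expected code length is the sum of the merged weights.
merge 1/46 + 13/138 → 8/69
merge 5/46 + 8/69 → 31/138
merge 3/23 + 31/138 → 49/138
merge 43/138 + 1/3 → 89/138
merge 49/138 + 89/138 → 1
L = 8/69 + 31/138 + 49/138 + 89/138 + 1 = 323/138 ≈ 2.341 bits/symbol.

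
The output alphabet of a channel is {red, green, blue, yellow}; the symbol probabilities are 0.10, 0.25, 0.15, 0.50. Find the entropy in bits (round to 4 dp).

1.7427 bits

H = −Σ pᵢ log₂ pᵢ.
−0.10·log₂(0.10) = 0.3322
−0.25·log₂(0.25) = 0.5000
−0.15·log₂(0.15) = 0.4105
−0.50·log₂(0.50) = 0.5000
Sum ≈ 1.7427 → 1.7427 bits.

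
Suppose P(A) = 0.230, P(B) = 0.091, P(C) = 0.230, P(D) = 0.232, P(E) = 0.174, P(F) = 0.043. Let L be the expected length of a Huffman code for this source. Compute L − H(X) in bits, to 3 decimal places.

0.029 bits

Entropy H = −Σ p log₂ p ≈ 2.4132 bits.
Huffman merges: 43/1000+91/1000→67/500; 67/500+87/500→77/250; 23/100+23/100→23/50; 29/125+77/250→27/50; 23/50+27/50→1. L = 1221/500 ≈ 2.4420.
L − H = 2.4420 − 2.4132 = 0.029 bits.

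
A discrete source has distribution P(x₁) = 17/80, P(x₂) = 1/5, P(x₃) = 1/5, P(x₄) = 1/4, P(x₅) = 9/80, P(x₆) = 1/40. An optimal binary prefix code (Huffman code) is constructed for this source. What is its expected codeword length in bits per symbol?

2.475 bits/symbol

Repeatedly combine the two least-probable nodes; the expected code length is the sum of the merged weights.
merge 1/40 + 9/80 → 11/80
merge 11/80 + 1/5 → 27/80
merge 1/5 + 17/80 → 33/80
merge 1/4 + 27/80 → 47/80
merge 33/80 + 47/80 → 1
L = 11/80 + 27/80 + 33/80 + 47/80 + 1 = 99/40 = 2.475 bits/symbol.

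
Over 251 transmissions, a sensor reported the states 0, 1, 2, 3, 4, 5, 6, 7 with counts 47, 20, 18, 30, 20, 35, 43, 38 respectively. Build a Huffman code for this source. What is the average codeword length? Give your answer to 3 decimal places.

Probabilities are the counts divided by 251.
Repeatedly combine the two least-probable nodes; the expected code length is the sum of the merged weights.
merge 18/251 + 20/251 → 38/251
merge 20/251 + 30/251 → 50/251
merge 35/251 + 38/251 → 73/251
merge 38/251 + 43/251 → 81/251
merge 47/251 + 50/251 → 97/251
merge 73/251 + 81/251 → 154/251
merge 97/251 + 154/251 → 1
L = 38/251 + 50/251 + 73/251 + 81/251 + 97/251 + 154/251 + 1 = 744/251 ≈ 2.964 bits/symbol.

2.964 bits/symbol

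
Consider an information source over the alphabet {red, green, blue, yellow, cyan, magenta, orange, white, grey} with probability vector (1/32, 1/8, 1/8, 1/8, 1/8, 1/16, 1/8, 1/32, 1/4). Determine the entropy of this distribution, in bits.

2.9375 bits

Each probability is a power of 1/2, so log₂(1/p) is an integer.
H = Σ p·log₂(1/p) = 1/32·5 + 1/8·3 + 1/8·3 + 1/8·3 + 1/8·3 + 1/16·4 + 1/8·3 + 1/32·5 + 1/4·2 = 2.9375 bits.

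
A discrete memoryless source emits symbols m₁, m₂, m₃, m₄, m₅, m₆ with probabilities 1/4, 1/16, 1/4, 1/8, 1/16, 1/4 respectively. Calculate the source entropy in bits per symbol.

2.375 bits

Each probability is a power of 1/2, so log₂(1/p) is an integer.
H = Σ p·log₂(1/p) = 1/4·2 + 1/16·4 + 1/4·2 + 1/8·3 + 1/16·4 + 1/4·2 = 2.375 bits.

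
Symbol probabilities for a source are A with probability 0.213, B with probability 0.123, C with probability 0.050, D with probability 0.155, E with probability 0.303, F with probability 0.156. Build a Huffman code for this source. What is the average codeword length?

Repeatedly combine the two least-probable nodes; the expected code length is the sum of the merged weights.
merge 1/20 + 123/1000 → 173/1000
merge 31/200 + 39/250 → 311/1000
merge 173/1000 + 213/1000 → 193/500
merge 303/1000 + 311/1000 → 307/500
merge 193/500 + 307/500 → 1
L = 173/1000 + 311/1000 + 193/500 + 307/500 + 1 = 621/250 = 2.484 bits/symbol.

2.484 bits/symbol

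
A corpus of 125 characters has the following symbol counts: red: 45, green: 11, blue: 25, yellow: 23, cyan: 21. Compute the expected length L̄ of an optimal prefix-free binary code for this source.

2.256 bits/symbol

Probabilities are the counts divided by 125.
Repeatedly combine the two least-probable nodes; the expected code length is the sum of the merged weights.
merge 11/125 + 21/125 → 32/125
merge 23/125 + 1/5 → 48/125
merge 32/125 + 9/25 → 77/125
merge 48/125 + 77/125 → 1
L = 32/125 + 48/125 + 77/125 + 1 = 282/125 = 2.256 bits/symbol.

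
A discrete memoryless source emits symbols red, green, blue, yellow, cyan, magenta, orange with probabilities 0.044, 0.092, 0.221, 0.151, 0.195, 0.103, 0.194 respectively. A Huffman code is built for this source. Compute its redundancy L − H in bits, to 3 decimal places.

0.055 bits

Entropy H = −Σ p log₂ p ≈ 2.6648 bits.
Huffman merges: 11/250+23/250→17/125; 103/1000+17/125→239/1000; 151/1000+97/500→69/200; 39/200+221/1000→52/125; 239/1000+69/200→73/125; 52/125+73/125→1. L = 68/25 ≈ 2.7200.
L − H = 2.7200 − 2.6648 = 0.055 bits.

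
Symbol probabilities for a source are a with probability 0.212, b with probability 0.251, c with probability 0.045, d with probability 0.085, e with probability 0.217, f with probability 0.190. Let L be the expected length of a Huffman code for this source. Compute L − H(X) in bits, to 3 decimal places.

Entropy H = −Σ p log₂ p ≈ 2.4121 bits.
Huffman merges: 9/200+17/200→13/100; 13/100+19/100→8/25; 53/250+217/1000→429/1000; 251/1000+8/25→571/1000; 429/1000+571/1000→1. L = 49/20 ≈ 2.4500.
L − H = 2.4500 − 2.4121 = 0.038 bits.

0.038 bits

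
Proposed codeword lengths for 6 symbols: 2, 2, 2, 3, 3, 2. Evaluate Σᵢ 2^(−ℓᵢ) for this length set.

With common denominator 2^3 = 8: Σ 2^(−ℓᵢ) = 2/8 + 2/8 + 2/8 + 1/8 + 1/8 + 2/8 = 10/8 = 1.25.

1.25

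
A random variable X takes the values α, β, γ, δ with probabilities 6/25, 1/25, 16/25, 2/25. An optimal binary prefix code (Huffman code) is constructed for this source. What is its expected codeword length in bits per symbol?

1.48 bits/symbol

Repeatedly combine the two least-probable nodes; the expected code length is the sum of the merged weights.
merge 1/25 + 2/25 → 3/25
merge 3/25 + 6/25 → 9/25
merge 9/25 + 16/25 → 1
L = 3/25 + 9/25 + 1 = 37/25 = 1.48 bits/symbol.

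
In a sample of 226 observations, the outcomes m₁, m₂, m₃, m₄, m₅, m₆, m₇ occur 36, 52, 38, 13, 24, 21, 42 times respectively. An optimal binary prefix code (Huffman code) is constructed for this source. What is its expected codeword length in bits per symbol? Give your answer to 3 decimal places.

Probabilities are the counts divided by 226.
Repeatedly combine the two least-probable nodes; the expected code length is the sum of the merged weights.
merge 13/226 + 21/226 → 17/113
merge 12/113 + 17/113 → 29/113
merge 18/113 + 19/113 → 37/113
merge 21/113 + 26/113 → 47/113
merge 29/113 + 37/113 → 66/113
merge 47/113 + 66/113 → 1
L = 17/113 + 29/113 + 37/113 + 47/113 + 66/113 + 1 = 309/113 ≈ 2.735 bits/symbol.

2.735 bits/symbol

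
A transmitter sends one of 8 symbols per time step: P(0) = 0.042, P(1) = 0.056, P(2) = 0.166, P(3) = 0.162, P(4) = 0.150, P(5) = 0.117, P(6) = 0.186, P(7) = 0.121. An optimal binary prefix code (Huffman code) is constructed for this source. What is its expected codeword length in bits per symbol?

2.912 bits/symbol

Repeatedly combine the two least-probable nodes; the expected code length is the sum of the merged weights.
merge 21/500 + 7/125 → 49/500
merge 49/500 + 117/1000 → 43/200
merge 121/1000 + 3/20 → 271/1000
merge 81/500 + 83/500 → 41/125
merge 93/500 + 43/200 → 401/1000
merge 271/1000 + 41/125 → 599/1000
merge 401/1000 + 599/1000 → 1
L = 49/500 + 43/200 + 271/1000 + 41/125 + 401/1000 + 599/1000 + 1 = 364/125 = 2.912 bits/symbol.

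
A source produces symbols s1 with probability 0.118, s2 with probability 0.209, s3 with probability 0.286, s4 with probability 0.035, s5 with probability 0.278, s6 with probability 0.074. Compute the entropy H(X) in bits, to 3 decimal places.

2.313 bits

H = −Σ pᵢ log₂ pᵢ.
−0.118·log₂(0.118) = 0.3638
−0.209·log₂(0.209) = 0.4720
−0.286·log₂(0.286) = 0.5165
−0.035·log₂(0.035) = 0.1693
−0.278·log₂(0.278) = 0.5134
−0.074·log₂(0.074) = 0.2780
Sum ≈ 2.3130 → 2.313 bits.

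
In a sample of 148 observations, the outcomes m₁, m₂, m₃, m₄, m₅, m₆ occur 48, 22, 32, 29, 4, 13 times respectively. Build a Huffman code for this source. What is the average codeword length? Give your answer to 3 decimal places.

Probabilities are the counts divided by 148.
Repeatedly combine the two least-probable nodes; the expected code length is the sum of the merged weights.
merge 1/37 + 13/148 → 17/148
merge 17/148 + 11/74 → 39/148
merge 29/148 + 8/37 → 61/148
merge 39/148 + 12/37 → 87/148
merge 61/148 + 87/148 → 1
L = 17/148 + 39/148 + 61/148 + 87/148 + 1 = 88/37 ≈ 2.378 bits/symbol.

2.378 bits/symbol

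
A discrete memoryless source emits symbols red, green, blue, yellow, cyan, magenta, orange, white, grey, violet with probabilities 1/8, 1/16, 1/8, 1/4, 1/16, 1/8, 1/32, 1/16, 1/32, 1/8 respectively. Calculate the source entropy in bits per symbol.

Each probability is a power of 1/2, so log₂(1/p) is an integer.
H = Σ p·log₂(1/p) = 1/8·3 + 1/16·4 + 1/8·3 + 1/4·2 + 1/16·4 + 1/8·3 + 1/32·5 + 1/16·4 + 1/32·5 + 1/8·3 = 3.0625 bits.

3.0625 bits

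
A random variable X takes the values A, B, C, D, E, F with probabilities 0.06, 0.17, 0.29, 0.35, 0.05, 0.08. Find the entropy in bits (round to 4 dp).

2.2337 bits

H = −Σ pᵢ log₂ pᵢ.
−0.06·log₂(0.06) = 0.2435
−0.17·log₂(0.17) = 0.4346
−0.29·log₂(0.29) = 0.5179
−0.35·log₂(0.35) = 0.5301
−0.05·log₂(0.05) = 0.2161
−0.08·log₂(0.08) = 0.2915
Sum ≈ 2.2337 → 2.2337 bits.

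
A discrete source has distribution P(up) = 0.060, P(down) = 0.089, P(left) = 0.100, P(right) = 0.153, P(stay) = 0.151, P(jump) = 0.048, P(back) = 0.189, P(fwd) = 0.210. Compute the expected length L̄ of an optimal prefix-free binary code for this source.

Repeatedly combine the two least-probable nodes; the expected code length is the sum of the merged weights.
merge 6/125 + 3/50 → 27/250
merge 89/1000 + 1/10 → 189/1000
merge 27/250 + 151/1000 → 259/1000
merge 153/1000 + 189/1000 → 171/500
merge 189/1000 + 21/100 → 399/1000
merge 259/1000 + 171/500 → 601/1000
merge 399/1000 + 601/1000 → 1
L = 27/250 + 189/1000 + 259/1000 + 171/500 + 399/1000 + 601/1000 + 1 = 1449/500 = 2.898 bits/symbol.

2.898 bits/symbol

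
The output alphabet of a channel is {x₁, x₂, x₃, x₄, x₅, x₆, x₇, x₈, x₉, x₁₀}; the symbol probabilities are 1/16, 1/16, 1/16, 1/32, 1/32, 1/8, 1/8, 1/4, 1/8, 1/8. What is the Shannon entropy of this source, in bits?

Each probability is a power of 1/2, so log₂(1/p) is an integer.
H = Σ p·log₂(1/p) = 1/16·4 + 1/16·4 + 1/16·4 + 1/32·5 + 1/32·5 + 1/8·3 + 1/8·3 + 1/4·2 + 1/8·3 + 1/8·3 = 3.0625 bits.

3.0625 bits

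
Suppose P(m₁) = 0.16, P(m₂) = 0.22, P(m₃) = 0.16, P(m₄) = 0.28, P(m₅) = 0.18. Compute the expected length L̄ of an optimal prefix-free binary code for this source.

Repeatedly combine the two least-probable nodes; the expected code length is the sum of the merged weights.
merge 4/25 + 4/25 → 8/25
merge 9/50 + 11/50 → 2/5
merge 7/25 + 8/25 → 3/5
merge 2/5 + 3/5 → 1
L = 8/25 + 2/5 + 3/5 + 1 = 58/25 = 2.32 bits/symbol.

2.32 bits/symbol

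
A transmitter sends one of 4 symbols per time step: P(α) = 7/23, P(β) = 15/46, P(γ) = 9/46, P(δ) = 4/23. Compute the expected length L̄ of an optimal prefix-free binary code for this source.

Repeatedly combine the two least-probable nodes; the expected code length is the sum of the merged weights.
merge 4/23 + 9/46 → 17/46
merge 7/23 + 15/46 → 29/46
merge 17/46 + 29/46 → 1
L = 17/46 + 29/46 + 1 = 2 bits/symbol.

2 bits/symbol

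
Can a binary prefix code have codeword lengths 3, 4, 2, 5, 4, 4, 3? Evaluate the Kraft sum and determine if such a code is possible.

0.71875; yes

With common denominator 2^5 = 32: Σ 2^(−ℓᵢ) = 4/32 + 2/32 + 8/32 + 1/32 + 2/32 + 2/32 + 4/32 = 23/32 = 0.71875.
Kraft's inequality requires Σ ≤ 1; here Σ = 0.71875 ≤ 1, so such a prefix code exists.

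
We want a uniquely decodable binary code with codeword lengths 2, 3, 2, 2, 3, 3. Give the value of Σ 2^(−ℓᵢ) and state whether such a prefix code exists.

1.125; no

With common denominator 2^3 = 8: Σ 2^(−ℓᵢ) = 2/8 + 1/8 + 2/8 + 2/8 + 1/8 + 1/8 = 9/8 = 1.125.
Kraft's inequality requires Σ ≤ 1; here Σ = 1.125 > 1, so no such prefix code exists.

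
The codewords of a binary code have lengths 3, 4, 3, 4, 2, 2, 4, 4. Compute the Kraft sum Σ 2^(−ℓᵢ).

1

With common denominator 2^4 = 16: Σ 2^(−ℓᵢ) = 2/16 + 1/16 + 2/16 + 1/16 + 4/16 + 4/16 + 1/16 + 1/16 = 16/16 = 1.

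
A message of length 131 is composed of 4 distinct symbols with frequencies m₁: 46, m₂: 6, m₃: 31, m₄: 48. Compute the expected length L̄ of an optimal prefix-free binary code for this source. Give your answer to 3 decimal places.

1.916 bits/symbol

Probabilities are the counts divided by 131.
Repeatedly combine the two least-probable nodes; the expected code length is the sum of the merged weights.
merge 6/131 + 31/131 → 37/131
merge 37/131 + 46/131 → 83/131
merge 48/131 + 83/131 → 1
L = 37/131 + 83/131 + 1 = 251/131 ≈ 1.916 bits/symbol.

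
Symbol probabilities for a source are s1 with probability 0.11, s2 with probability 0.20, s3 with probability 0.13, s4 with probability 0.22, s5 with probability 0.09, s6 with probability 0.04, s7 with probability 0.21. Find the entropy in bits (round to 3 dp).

2.649 bits

H = −Σ pᵢ log₂ pᵢ.
−0.11·log₂(0.11) = 0.3503
−0.20·log₂(0.20) = 0.4644
−0.13·log₂(0.13) = 0.3826
−0.22·log₂(0.22) = 0.4806
−0.09·log₂(0.09) = 0.3127
−0.04·log₂(0.04) = 0.1858
−0.21·log₂(0.21) = 0.4728
Sum ≈ 2.6491 → 2.649 bits.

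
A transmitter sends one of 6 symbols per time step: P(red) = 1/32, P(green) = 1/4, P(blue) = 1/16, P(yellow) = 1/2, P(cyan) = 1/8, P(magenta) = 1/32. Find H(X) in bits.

1.9375 bits

Each probability is a power of 1/2, so log₂(1/p) is an integer.
H = Σ p·log₂(1/p) = 1/32·5 + 1/4·2 + 1/16·4 + 1/2·1 + 1/8·3 + 1/32·5 = 1.9375 bits.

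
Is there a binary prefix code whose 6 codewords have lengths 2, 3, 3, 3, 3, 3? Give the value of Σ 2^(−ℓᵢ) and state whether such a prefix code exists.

0.875; yes

With common denominator 2^3 = 8: Σ 2^(−ℓᵢ) = 2/8 + 1/8 + 1/8 + 1/8 + 1/8 + 1/8 = 7/8 = 0.875.
Kraft's inequality requires Σ ≤ 1; here Σ = 0.875 ≤ 1, so such a prefix code exists.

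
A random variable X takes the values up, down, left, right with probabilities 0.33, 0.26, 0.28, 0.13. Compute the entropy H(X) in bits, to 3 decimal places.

1.930 bits

H = −Σ pᵢ log₂ pᵢ.
−0.33·log₂(0.33) = 0.5278
−0.26·log₂(0.26) = 0.5053
−0.28·log₂(0.28) = 0.5142
−0.13·log₂(0.13) = 0.3826
Sum ≈ 1.9300 → 1.930 bits.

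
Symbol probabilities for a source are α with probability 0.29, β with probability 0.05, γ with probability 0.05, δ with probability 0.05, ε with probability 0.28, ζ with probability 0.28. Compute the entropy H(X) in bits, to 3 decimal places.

H = −Σ pᵢ log₂ pᵢ.
−0.29·log₂(0.29) = 0.5179
−0.05·log₂(0.05) = 0.2161
−0.05·log₂(0.05) = 0.2161
−0.05·log₂(0.05) = 0.2161
−0.28·log₂(0.28) = 0.5142
−0.28·log₂(0.28) = 0.5142
Sum ≈ 2.1946 → 2.195 bits.

2.195 bits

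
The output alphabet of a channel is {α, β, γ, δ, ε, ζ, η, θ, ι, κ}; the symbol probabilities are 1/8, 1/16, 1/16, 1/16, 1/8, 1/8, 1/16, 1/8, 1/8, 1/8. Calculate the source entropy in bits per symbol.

3.25 bits

Each probability is a power of 1/2, so log₂(1/p) is an integer.
H = Σ p·log₂(1/p) = 1/8·3 + 1/16·4 + 1/16·4 + 1/16·4 + 1/8·3 + 1/8·3 + 1/16·4 + 1/8·3 + 1/8·3 + 1/8·3 = 3.25 bits.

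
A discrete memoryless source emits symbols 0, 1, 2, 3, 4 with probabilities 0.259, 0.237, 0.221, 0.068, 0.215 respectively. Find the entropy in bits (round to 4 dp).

2.2189 bits

H = −Σ pᵢ log₂ pᵢ.
−0.259·log₂(0.259) = 0.5048
−0.237·log₂(0.237) = 0.4923
−0.221·log₂(0.221) = 0.4813
−0.068·log₂(0.068) = 0.2637
−0.215·log₂(0.215) = 0.4768
Sum ≈ 2.2189 → 2.2189 bits.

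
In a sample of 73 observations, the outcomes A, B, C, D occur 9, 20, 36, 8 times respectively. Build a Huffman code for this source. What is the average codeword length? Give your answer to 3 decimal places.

Probabilities are the counts divided by 73.
Repeatedly combine the two least-probable nodes; the expected code length is the sum of the merged weights.
merge 8/73 + 9/73 → 17/73
merge 17/73 + 20/73 → 37/73
merge 36/73 + 37/73 → 1
L = 17/73 + 37/73 + 1 = 127/73 ≈ 1.740 bits/symbol.

1.740 bits/symbol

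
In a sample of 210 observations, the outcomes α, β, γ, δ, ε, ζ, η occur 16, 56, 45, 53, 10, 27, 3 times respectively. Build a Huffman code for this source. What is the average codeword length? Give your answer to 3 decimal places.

2.467 bits/symbol

Probabilities are the counts divided by 210.
Repeatedly combine the two least-probable nodes; the expected code length is the sum of the merged weights.
merge 1/70 + 1/21 → 13/210
merge 13/210 + 8/105 → 29/210
merge 9/70 + 29/210 → 4/15
merge 3/14 + 53/210 → 7/15
merge 4/15 + 4/15 → 8/15
merge 7/15 + 8/15 → 1
L = 13/210 + 29/210 + 4/15 + 7/15 + 8/15 + 1 = 37/15 ≈ 2.467 bits/symbol.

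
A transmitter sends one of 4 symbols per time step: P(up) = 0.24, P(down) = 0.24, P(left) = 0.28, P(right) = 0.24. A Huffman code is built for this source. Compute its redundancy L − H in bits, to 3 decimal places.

0.003 bits

Entropy H = −Σ p log₂ p ≈ 1.9966 bits.
Huffman merges: 6/25+6/25→12/25; 6/25+7/25→13/25; 12/25+13/25→1. L = 2 ≈ 2.0000.
L − H = 2.0000 − 1.9966 = 0.003 bits.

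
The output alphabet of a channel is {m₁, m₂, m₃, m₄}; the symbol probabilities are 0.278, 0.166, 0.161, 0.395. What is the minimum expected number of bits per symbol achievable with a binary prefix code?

1.932 bits/symbol

Repeatedly combine the two least-probable nodes; the expected code length is the sum of the merged weights.
merge 161/1000 + 83/500 → 327/1000
merge 139/500 + 327/1000 → 121/200
merge 79/200 + 121/200 → 1
L = 327/1000 + 121/200 + 1 = 483/250 = 1.932 bits/symbol.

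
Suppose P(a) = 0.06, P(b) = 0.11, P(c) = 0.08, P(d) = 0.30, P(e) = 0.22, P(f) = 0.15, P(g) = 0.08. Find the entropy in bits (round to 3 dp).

2.589 bits

H = −Σ pᵢ log₂ pᵢ.
−0.06·log₂(0.06) = 0.2435
−0.11·log₂(0.11) = 0.3503
−0.08·log₂(0.08) = 0.2915
−0.30·log₂(0.30) = 0.5211
−0.22·log₂(0.22) = 0.4806
−0.15·log₂(0.15) = 0.4105
−0.08·log₂(0.08) = 0.2915
Sum ≈ 2.5890 → 2.589 bits.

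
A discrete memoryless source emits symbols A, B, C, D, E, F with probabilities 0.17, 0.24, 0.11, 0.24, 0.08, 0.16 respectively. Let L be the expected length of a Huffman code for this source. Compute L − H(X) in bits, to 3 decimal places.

Entropy H = −Σ p log₂ p ≈ 2.4877 bits.
Huffman merges: 2/25+11/100→19/100; 4/25+17/100→33/100; 19/100+6/25→43/100; 6/25+33/100→57/100; 43/100+57/100→1. L = 63/25 ≈ 2.5200.
L − H = 2.5200 − 2.4877 = 0.032 bits.

0.032 bits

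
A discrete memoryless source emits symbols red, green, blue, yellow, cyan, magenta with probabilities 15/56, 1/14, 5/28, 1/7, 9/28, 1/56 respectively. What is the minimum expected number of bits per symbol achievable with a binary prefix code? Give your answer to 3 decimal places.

Repeatedly combine the two least-probable nodes; the expected code length is the sum of the merged weights.
merge 1/56 + 1/14 → 5/56
merge 5/56 + 1/7 → 13/56
merge 5/28 + 13/56 → 23/56
merge 15/56 + 9/28 → 33/56
merge 23/56 + 33/56 → 1
L = 5/56 + 13/56 + 23/56 + 33/56 + 1 = 65/28 ≈ 2.321 bits/symbol.

2.321 bits/symbol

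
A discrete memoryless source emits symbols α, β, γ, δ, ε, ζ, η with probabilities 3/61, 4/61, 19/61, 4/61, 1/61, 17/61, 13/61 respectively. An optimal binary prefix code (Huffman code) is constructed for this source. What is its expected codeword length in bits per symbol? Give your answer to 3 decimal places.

2.393 bits/symbol

Repeatedly combine the two least-probable nodes; the expected code length is the sum of the merged weights.
merge 1/61 + 3/61 → 4/61
merge 4/61 + 4/61 → 8/61
merge 4/61 + 8/61 → 12/61
merge 12/61 + 13/61 → 25/61
merge 17/61 + 19/61 → 36/61
merge 25/61 + 36/61 → 1
L = 4/61 + 8/61 + 12/61 + 25/61 + 36/61 + 1 = 146/61 ≈ 2.393 bits/symbol.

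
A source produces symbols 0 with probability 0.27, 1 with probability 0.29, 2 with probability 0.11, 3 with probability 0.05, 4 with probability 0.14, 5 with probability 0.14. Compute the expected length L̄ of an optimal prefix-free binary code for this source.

Repeatedly combine the two least-probable nodes; the expected code length is the sum of the merged weights.
merge 1/20 + 11/100 → 4/25
merge 7/50 + 7/50 → 7/25
merge 4/25 + 27/100 → 43/100
merge 7/25 + 29/100 → 57/100
merge 43/100 + 57/100 → 1
L = 4/25 + 7/25 + 43/100 + 57/100 + 1 = 61/25 = 2.44 bits/symbol.

2.44 bits/symbol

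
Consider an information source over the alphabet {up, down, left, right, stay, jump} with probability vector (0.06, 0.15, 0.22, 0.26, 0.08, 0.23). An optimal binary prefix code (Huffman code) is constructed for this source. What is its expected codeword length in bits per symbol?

2.43 bits/symbol

Repeatedly combine the two least-probable nodes; the expected code length is the sum of the merged weights.
merge 3/50 + 2/25 → 7/50
merge 7/50 + 3/20 → 29/100
merge 11/50 + 23/100 → 9/20
merge 13/50 + 29/100 → 11/20
merge 9/20 + 11/20 → 1
L = 7/50 + 29/100 + 9/20 + 11/20 + 1 = 243/100 = 2.43 bits/symbol.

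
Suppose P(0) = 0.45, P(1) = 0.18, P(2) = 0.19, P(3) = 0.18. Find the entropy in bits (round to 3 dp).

1.864 bits

H = −Σ pᵢ log₂ pᵢ.
−0.45·log₂(0.45) = 0.5184
−0.18·log₂(0.18) = 0.4453
−0.19·log₂(0.19) = 0.4552
−0.18·log₂(0.18) = 0.4453
Sum ≈ 1.8642 → 1.864 bits.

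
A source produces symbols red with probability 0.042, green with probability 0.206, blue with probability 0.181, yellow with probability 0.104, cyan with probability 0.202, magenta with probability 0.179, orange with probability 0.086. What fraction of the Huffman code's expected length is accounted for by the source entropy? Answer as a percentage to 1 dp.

97.9%

Entropy H = −Σ p log₂ p ≈ 2.6623 bits.
Huffman merges: 21/500+43/500→16/125; 13/125+16/125→29/125; 179/1000+181/1000→9/25; 101/500+103/500→51/125; 29/125+9/25→74/125; 51/125+74/125→1. L = 68/25 ≈ 2.7200.
Efficiency = H/L = 2.6623/2.7200 = 97.9%.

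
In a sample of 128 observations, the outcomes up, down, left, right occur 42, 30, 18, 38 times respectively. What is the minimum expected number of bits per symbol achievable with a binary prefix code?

2 bits/symbol

Probabilities are the counts divided by 128.
Repeatedly combine the two least-probable nodes; the expected code length is the sum of the merged weights.
merge 9/64 + 15/64 → 3/8
merge 19/64 + 21/64 → 5/8
merge 3/8 + 5/8 → 1
L = 3/8 + 5/8 + 1 = 2 bits/symbol.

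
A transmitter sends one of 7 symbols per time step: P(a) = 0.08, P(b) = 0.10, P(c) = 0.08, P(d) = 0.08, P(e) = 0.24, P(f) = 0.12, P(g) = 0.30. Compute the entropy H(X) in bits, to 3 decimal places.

H = −Σ pᵢ log₂ pᵢ.
−0.08·log₂(0.08) = 0.2915
−0.10·log₂(0.10) = 0.3322
−0.08·log₂(0.08) = 0.2915
−0.08·log₂(0.08) = 0.2915
−0.24·log₂(0.24) = 0.4941
−0.12·log₂(0.12) = 0.3671
−0.30·log₂(0.30) = 0.5211
Sum ≈ 2.5890 → 2.589 bits.

2.589 bits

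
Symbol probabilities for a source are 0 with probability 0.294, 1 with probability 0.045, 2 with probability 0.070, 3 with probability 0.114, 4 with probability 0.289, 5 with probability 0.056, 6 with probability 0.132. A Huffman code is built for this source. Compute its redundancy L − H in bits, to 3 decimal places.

Entropy H = −Σ p log₂ p ≈ 2.4823 bits.
Huffman merges: 9/200+7/125→101/1000; 7/100+101/1000→171/1000; 57/500+33/250→123/500; 171/1000+123/500→417/1000; 289/1000+147/500→583/1000; 417/1000+583/1000→1. L = 1259/500 ≈ 2.5180.
L − H = 2.5180 − 2.4823 = 0.036 bits.

0.036 bits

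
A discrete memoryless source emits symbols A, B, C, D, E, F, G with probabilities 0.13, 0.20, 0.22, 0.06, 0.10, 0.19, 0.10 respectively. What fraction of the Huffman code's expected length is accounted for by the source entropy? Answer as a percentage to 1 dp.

98.2%

Entropy H = −Σ p log₂ p ≈ 2.6907 bits.
Huffman merges: 3/50+1/10→4/25; 1/10+13/100→23/100; 4/25+19/100→7/20; 1/5+11/50→21/50; 23/100+7/20→29/50; 21/50+29/50→1. L = 137/50 ≈ 2.7400.
Efficiency = H/L = 2.6907/2.7400 = 98.2%.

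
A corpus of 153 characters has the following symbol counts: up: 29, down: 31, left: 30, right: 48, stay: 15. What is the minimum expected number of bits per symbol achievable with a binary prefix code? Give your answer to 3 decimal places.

Probabilities are the counts divided by 153.
Repeatedly combine the two least-probable nodes; the expected code length is the sum of the merged weights.
merge 5/51 + 29/153 → 44/153
merge 10/51 + 31/153 → 61/153
merge 44/153 + 16/51 → 92/153
merge 61/153 + 92/153 → 1
L = 44/153 + 61/153 + 92/153 + 1 = 350/153 ≈ 2.288 bits/symbol.

2.288 bits/symbol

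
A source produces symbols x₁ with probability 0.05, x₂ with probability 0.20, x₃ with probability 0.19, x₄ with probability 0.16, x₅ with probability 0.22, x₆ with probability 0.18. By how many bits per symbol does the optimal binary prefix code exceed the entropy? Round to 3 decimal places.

Entropy H = −Σ p log₂ p ≈ 2.4846 bits.
Huffman merges: 1/20+4/25→21/100; 9/50+19/100→37/100; 1/5+21/100→41/100; 11/50+37/100→59/100; 41/100+59/100→1. L = 129/50 ≈ 2.5800.
L − H = 2.5800 − 2.4846 = 0.095 bits.

0.095 bits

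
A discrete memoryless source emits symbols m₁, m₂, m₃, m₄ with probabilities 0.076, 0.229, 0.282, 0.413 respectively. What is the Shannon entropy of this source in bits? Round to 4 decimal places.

H = −Σ pᵢ log₂ pᵢ.
−0.076·log₂(0.076) = 0.2826
−0.229·log₂(0.229) = 0.4870
−0.282·log₂(0.282) = 0.5150
−0.413·log₂(0.413) = 0.5269
Sum ≈ 1.8114 → 1.8114 bits.

1.8114 bits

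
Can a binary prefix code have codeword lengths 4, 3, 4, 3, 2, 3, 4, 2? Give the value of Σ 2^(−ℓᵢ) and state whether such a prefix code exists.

1.0625; no

With common denominator 2^4 = 16: Σ 2^(−ℓᵢ) = 1/16 + 2/16 + 1/16 + 2/16 + 4/16 + 2/16 + 1/16 + 4/16 = 17/16 = 1.0625.
Kraft's inequality requires Σ ≤ 1; here Σ = 1.0625 > 1, so no such prefix code exists.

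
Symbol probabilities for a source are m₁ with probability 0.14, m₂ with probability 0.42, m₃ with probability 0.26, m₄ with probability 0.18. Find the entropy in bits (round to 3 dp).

H = −Σ pᵢ log₂ pᵢ.
−0.14·log₂(0.14) = 0.3971
−0.42·log₂(0.42) = 0.5256
−0.26·log₂(0.26) = 0.5053
−0.18·log₂(0.18) = 0.4453
Sum ≈ 1.8734 → 1.873 bits.

1.873 bits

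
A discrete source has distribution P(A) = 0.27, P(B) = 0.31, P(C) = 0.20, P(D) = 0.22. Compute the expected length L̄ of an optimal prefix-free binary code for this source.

2 bits/symbol

Repeatedly combine the two least-probable nodes; the expected code length is the sum of the merged weights.
merge 1/5 + 11/50 → 21/50
merge 27/100 + 31/100 → 29/50
merge 21/50 + 29/50 → 1
L = 21/50 + 29/50 + 1 = 2 bits/symbol.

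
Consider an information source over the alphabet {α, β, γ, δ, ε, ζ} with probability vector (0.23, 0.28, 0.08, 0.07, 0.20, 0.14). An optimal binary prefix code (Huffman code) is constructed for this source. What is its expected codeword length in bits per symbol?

Repeatedly combine the two least-probable nodes; the expected code length is the sum of the merged weights.
merge 7/100 + 2/25 → 3/20
merge 7/50 + 3/20 → 29/100
merge 1/5 + 23/100 → 43/100
merge 7/25 + 29/100 → 57/100
merge 43/100 + 57/100 → 1
L = 3/20 + 29/100 + 43/100 + 57/100 + 1 = 61/25 = 2.44 bits/symbol.

2.44 bits/symbol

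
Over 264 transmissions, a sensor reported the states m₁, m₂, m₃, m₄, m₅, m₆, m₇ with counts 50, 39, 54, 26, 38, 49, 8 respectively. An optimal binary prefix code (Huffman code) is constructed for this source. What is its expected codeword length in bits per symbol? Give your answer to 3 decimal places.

2.735 bits/symbol

Probabilities are the counts divided by 264.
Repeatedly combine the two least-probable nodes; the expected code length is the sum of the merged weights.
merge 1/33 + 13/132 → 17/132
merge 17/132 + 19/132 → 3/11
merge 13/88 + 49/264 → 1/3
merge 25/132 + 9/44 → 13/33
merge 3/11 + 1/3 → 20/33
merge 13/33 + 20/33 → 1
L = 17/132 + 3/11 + 1/3 + 13/33 + 20/33 + 1 = 361/132 ≈ 2.735 bits/symbol.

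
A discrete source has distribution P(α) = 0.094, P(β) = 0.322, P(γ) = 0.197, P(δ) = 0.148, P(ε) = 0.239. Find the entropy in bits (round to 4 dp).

H = −Σ pᵢ log₂ pᵢ.
−0.094·log₂(0.094) = 0.3207
−0.322·log₂(0.322) = 0.5264
−0.197·log₂(0.197) = 0.4617
−0.148·log₂(0.148) = 0.4079
−0.239·log₂(0.239) = 0.4935
Sum ≈ 2.2102 → 2.2102 bits.

2.2102 bits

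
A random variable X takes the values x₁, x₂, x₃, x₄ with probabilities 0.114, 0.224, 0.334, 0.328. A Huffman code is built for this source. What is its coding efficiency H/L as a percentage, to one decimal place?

94.8%

Entropy H = −Σ p log₂ p ≈ 1.8966 bits.
Huffman merges: 57/500+28/125→169/500; 41/125+167/500→331/500; 169/500+331/500→1. L = 2 ≈ 2.0000.
Efficiency = H/L = 1.8966/2.0000 = 94.8%.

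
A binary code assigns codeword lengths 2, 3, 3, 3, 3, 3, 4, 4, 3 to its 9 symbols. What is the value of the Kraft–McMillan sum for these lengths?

With common denominator 2^4 = 16: Σ 2^(−ℓᵢ) = 4/16 + 2/16 + 2/16 + 2/16 + 2/16 + 2/16 + 1/16 + 1/16 + 2/16 = 18/16 = 1.125.

1.125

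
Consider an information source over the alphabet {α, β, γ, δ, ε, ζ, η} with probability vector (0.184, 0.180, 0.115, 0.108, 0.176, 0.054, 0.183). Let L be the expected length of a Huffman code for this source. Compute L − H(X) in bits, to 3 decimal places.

0.078 bits

Entropy H = −Σ p log₂ p ≈ 2.7172 bits.
Huffman merges: 27/500+27/250→81/500; 23/200+81/500→277/1000; 22/125+9/50→89/250; 183/1000+23/125→367/1000; 277/1000+89/250→633/1000; 367/1000+633/1000→1. L = 559/200 ≈ 2.7950.
L − H = 2.7950 − 2.7172 = 0.078 bits.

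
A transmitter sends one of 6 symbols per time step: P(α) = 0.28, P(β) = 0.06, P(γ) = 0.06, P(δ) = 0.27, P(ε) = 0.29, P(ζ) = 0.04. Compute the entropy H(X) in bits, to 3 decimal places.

2.215 bits

H = −Σ pᵢ log₂ pᵢ.
−0.28·log₂(0.28) = 0.5142
−0.06·log₂(0.06) = 0.2435
−0.06·log₂(0.06) = 0.2435
−0.27·log₂(0.27) = 0.5100
−0.29·log₂(0.29) = 0.5179
−0.04·log₂(0.04) = 0.1858
Sum ≈ 2.2150 → 2.215 bits.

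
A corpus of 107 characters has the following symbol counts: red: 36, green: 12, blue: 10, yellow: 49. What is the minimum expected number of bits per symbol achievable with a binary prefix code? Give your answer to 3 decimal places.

1.748 bits/symbol

Probabilities are the counts divided by 107.
Repeatedly combine the two least-probable nodes; the expected code length is the sum of the merged weights.
merge 10/107 + 12/107 → 22/107
merge 22/107 + 36/107 → 58/107
merge 49/107 + 58/107 → 1
L = 22/107 + 58/107 + 1 = 187/107 ≈ 1.748 bits/symbol.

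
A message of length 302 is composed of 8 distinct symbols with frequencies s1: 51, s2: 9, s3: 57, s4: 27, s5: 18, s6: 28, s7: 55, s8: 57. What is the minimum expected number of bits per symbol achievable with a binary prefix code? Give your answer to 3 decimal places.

Probabilities are the counts divided by 302.
Repeatedly combine the two least-probable nodes; the expected code length is the sum of the merged weights.
merge 9/302 + 9/151 → 27/302
merge 27/302 + 27/302 → 27/151
merge 14/151 + 51/302 → 79/302
merge 27/151 + 55/302 → 109/302
merge 57/302 + 57/302 → 57/151
merge 79/302 + 109/302 → 94/151
merge 57/151 + 94/151 → 1
L = 27/302 + 27/151 + 79/302 + 109/302 + 57/151 + 94/151 + 1 = 873/302 ≈ 2.891 bits/symbol.

2.891 bits/symbol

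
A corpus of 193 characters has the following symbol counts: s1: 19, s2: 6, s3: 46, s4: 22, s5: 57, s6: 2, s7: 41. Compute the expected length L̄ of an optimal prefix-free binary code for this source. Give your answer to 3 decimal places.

2.435 bits/symbol

Probabilities are the counts divided by 193.
Repeatedly combine the two least-probable nodes; the expected code length is the sum of the merged weights.
merge 2/193 + 6/193 → 8/193
merge 8/193 + 19/193 → 27/193
merge 22/193 + 27/193 → 49/193
merge 41/193 + 46/193 → 87/193
merge 49/193 + 57/193 → 106/193
merge 87/193 + 106/193 → 1
L = 8/193 + 27/193 + 49/193 + 87/193 + 106/193 + 1 = 470/193 ≈ 2.435 bits/symbol.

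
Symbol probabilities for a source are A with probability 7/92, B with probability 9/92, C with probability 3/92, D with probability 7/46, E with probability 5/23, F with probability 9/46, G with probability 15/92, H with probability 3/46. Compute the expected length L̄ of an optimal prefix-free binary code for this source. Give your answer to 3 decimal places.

Repeatedly combine the two least-probable nodes; the expected code length is the sum of the merged weights.
merge 3/92 + 3/46 → 9/92
merge 7/92 + 9/92 → 4/23
merge 9/92 + 7/46 → 1/4
merge 15/92 + 4/23 → 31/92
merge 9/46 + 5/23 → 19/46
merge 1/4 + 31/92 → 27/46
merge 19/46 + 27/46 → 1
L = 9/92 + 4/23 + 1/4 + 31/92 + 19/46 + 27/46 + 1 = 263/92 ≈ 2.859 bits/symbol.

2.859 bits/symbol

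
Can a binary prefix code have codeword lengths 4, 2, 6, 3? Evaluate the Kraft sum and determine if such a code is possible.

0.453125; yes

With common denominator 2^6 = 64: Σ 2^(−ℓᵢ) = 4/64 + 16/64 + 1/64 + 8/64 = 29/64 = 0.453125.
Kraft's inequality requires Σ ≤ 1; here Σ = 0.453125 ≤ 1, so such a prefix code exists.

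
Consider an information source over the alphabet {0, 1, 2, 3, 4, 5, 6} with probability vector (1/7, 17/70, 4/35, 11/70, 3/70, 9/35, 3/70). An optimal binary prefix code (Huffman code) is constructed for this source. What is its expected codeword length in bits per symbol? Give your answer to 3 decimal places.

2.586 bits/symbol

Repeatedly combine the two least-probable nodes; the expected code length is the sum of the merged weights.
merge 3/70 + 3/70 → 3/35
merge 3/35 + 4/35 → 1/5
merge 1/7 + 11/70 → 3/10
merge 1/5 + 17/70 → 31/70
merge 9/35 + 3/10 → 39/70
merge 31/70 + 39/70 → 1
L = 3/35 + 1/5 + 3/10 + 31/70 + 39/70 + 1 = 181/70 ≈ 2.586 bits/symbol.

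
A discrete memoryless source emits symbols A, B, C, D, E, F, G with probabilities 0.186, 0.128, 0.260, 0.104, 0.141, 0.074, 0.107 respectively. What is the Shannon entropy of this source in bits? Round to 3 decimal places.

2.697 bits

H = −Σ pᵢ log₂ pᵢ.
−0.186·log₂(0.186) = 0.4514
−0.128·log₂(0.128) = 0.3796
−0.260·log₂(0.260) = 0.5053
−0.104·log₂(0.104) = 0.3396
−0.141·log₂(0.141) = 0.3985
−0.074·log₂(0.074) = 0.2780
−0.107·log₂(0.107) = 0.3450
Sum ≈ 2.6973 → 2.697 bits.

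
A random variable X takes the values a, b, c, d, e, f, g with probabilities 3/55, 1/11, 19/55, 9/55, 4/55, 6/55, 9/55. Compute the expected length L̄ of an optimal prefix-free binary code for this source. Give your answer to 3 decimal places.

Repeatedly combine the two least-probable nodes; the expected code length is the sum of the merged weights.
merge 3/55 + 4/55 → 7/55
merge 1/11 + 6/55 → 1/5
merge 7/55 + 9/55 → 16/55
merge 9/55 + 1/5 → 4/11
merge 16/55 + 19/55 → 7/11
merge 4/11 + 7/11 → 1
L = 7/55 + 1/5 + 16/55 + 4/11 + 7/11 + 1 = 144/55 ≈ 2.618 bits/symbol.

2.618 bits/symbol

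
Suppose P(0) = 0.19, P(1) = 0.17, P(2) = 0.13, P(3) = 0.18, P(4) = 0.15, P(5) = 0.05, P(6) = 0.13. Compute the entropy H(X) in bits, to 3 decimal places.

H = −Σ pᵢ log₂ pᵢ.
−0.19·log₂(0.19) = 0.4552
−0.17·log₂(0.17) = 0.4346
−0.13·log₂(0.13) = 0.3826
−0.18·log₂(0.18) = 0.4453
−0.15·log₂(0.15) = 0.4105
−0.05·log₂(0.05) = 0.2161
−0.13·log₂(0.13) = 0.3826
Sum ≈ 2.7271 → 2.727 bits.

2.727 bits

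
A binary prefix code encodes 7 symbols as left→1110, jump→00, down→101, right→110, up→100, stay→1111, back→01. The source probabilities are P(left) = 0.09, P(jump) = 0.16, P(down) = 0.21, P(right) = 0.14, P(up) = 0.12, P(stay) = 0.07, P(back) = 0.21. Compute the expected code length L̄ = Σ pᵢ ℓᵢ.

L̄ = Σ pᵢ·ℓᵢ = 0.09·4 + 0.16·2 + 0.21·3 + 0.14·3 + 0.12·3 + 0.07·4 + 0.21·2 = 2.79 bits/symbol.

2.79 bits/symbol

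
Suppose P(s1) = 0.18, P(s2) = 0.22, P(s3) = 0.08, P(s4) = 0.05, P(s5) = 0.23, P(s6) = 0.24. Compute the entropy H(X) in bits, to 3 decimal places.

H = −Σ pᵢ log₂ pᵢ.
−0.18·log₂(0.18) = 0.4453
−0.22·log₂(0.22) = 0.4806
−0.08·log₂(0.08) = 0.2915
−0.05·log₂(0.05) = 0.2161
−0.23·log₂(0.23) = 0.4877
−0.24·log₂(0.24) = 0.4941
Sum ≈ 2.4153 → 2.415 bits.

2.415 bits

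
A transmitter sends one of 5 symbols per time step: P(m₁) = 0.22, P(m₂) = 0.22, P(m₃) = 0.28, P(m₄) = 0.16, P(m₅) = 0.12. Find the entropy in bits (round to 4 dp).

2.2655 bits

H = −Σ pᵢ log₂ pᵢ.
−0.22·log₂(0.22) = 0.4806
−0.22·log₂(0.22) = 0.4806
−0.28·log₂(0.28) = 0.5142
−0.16·log₂(0.16) = 0.4230
−0.12·log₂(0.12) = 0.3671
Sum ≈ 2.2655 → 2.2655 bits.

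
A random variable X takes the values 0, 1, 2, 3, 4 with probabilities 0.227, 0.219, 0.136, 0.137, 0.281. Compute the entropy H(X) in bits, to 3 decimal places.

H = −Σ pᵢ log₂ pᵢ.
−0.227·log₂(0.227) = 0.4856
−0.219·log₂(0.219) = 0.4798
−0.136·log₂(0.136) = 0.3915
−0.137·log₂(0.137) = 0.3929
−0.281·log₂(0.281) = 0.5146
Sum ≈ 2.2644 → 2.264 bits.

2.264 bits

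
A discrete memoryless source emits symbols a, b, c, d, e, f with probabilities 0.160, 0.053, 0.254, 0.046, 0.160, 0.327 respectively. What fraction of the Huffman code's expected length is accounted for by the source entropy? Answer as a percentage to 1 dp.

Entropy H = −Σ p log₂ p ≈ 2.3045 bits.
Huffman merges: 23/500+53/1000→99/1000; 99/1000+4/25→259/1000; 4/25+127/500→207/500; 259/1000+327/1000→293/500; 207/500+293/500→1. L = 1179/500 ≈ 2.3580.
Efficiency = H/L = 2.3045/2.3580 = 97.7%.

97.7%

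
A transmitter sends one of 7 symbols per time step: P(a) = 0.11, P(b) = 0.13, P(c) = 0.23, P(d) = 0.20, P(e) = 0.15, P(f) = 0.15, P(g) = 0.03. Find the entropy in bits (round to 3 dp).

H = −Σ pᵢ log₂ pᵢ.
−0.11·log₂(0.11) = 0.3503
−0.13·log₂(0.13) = 0.3826
−0.23·log₂(0.23) = 0.4877
−0.20·log₂(0.20) = 0.4644
−0.15·log₂(0.15) = 0.4105
−0.15·log₂(0.15) = 0.4105
−0.03·log₂(0.03) = 0.1518
Sum ≈ 2.6578 → 2.658 bits.

2.658 bits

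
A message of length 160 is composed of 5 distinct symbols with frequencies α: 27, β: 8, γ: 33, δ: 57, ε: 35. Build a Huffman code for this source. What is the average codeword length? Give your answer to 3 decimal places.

Probabilities are the counts divided by 160.
Repeatedly combine the two least-probable nodes; the expected code length is the sum of the merged weights.
merge 1/20 + 27/160 → 7/32
merge 33/160 + 7/32 → 17/40
merge 7/32 + 57/160 → 23/40
merge 17/40 + 23/40 → 1
L = 7/32 + 17/40 + 23/40 + 1 = 71/32 ≈ 2.219 bits/symbol.

2.219 bits/symbol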